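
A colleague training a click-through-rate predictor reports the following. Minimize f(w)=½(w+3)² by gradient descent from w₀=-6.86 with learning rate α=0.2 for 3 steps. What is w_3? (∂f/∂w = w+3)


step 1: grad = -6.86+3 = -3.86; w = -6.86 - 0.2·(-3.86) = -6.088
step 2: grad = -6.088+3 = -3.088; w = -6.088 - 0.2·(-3.088) = -5.4704
step 3: grad = -5.4704+3 = -2.4704; w = -5.4704 - 0.2·(-2.4704) = -4.97632

-4.97632


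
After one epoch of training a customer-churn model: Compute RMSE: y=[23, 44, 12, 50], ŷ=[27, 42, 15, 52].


MSE = 33/4 = 8.25
RMSE = √(33/4) = 2.8723

2.8723


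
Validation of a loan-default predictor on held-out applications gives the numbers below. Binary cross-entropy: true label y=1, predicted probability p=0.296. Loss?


BCE = -[y·ln(p) + (1-y)·ln(1-p)]
= -1·ln(0.296) - 0
= -ln(0.296) = 1.2174

1.2174


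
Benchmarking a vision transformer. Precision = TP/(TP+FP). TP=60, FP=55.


Precision = TP/(TP+FP)
= 60/(60+55)
= 60/115 = 52.17%

52.17%


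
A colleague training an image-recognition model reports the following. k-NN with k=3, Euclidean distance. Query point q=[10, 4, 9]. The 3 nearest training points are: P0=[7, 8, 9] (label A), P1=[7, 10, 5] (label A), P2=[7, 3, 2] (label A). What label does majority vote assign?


d(q,P0) = 5.0  (label A)
d(q,P1) = 7.8102  (label A)
d(q,P2) = 7.6811  (label A)
Votes: A=3, B=0
Majority → A

A


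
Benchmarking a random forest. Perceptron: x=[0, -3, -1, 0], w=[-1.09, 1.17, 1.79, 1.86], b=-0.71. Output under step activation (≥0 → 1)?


z = (0)·(-1.09) + (-3)·(1.17) + (-1)·(1.79) + (0)·(1.86) - 0.71
  = -6.01
step(z) = 0 (z<0)

0


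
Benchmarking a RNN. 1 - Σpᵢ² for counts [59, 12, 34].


Probabilities: [59/105, 12/105, 34/105] ≈ [0.5619, 0.1143, 0.3238]
Σpᵢ² = (3481 + 144 + 1156)/105² = 4781/11025
Gini = 1 - Σpᵢ² = 1 - 4781/11025 = 0.5663

0.5663


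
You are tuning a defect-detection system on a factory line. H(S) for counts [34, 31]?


Probabilities: [34/65, 31/65] ≈ [0.5231, 0.4769]
H = -((34/65)·log₂(34/65) + (31/65)·log₂(31/65))
  = 0.9985 bits

0.9985 bits


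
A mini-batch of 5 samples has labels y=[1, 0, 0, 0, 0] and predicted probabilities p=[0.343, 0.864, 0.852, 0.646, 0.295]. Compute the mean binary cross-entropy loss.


L[0] = -ln(0.343) = 1.07
L[1] = -ln(1-0.864) = -ln(0.136) = 1.9951
L[2] = -ln(1-0.852) = -ln(0.148) = 1.9105
L[3] = -ln(1-0.646) = -ln(0.354) = 1.0385
L[4] = -ln(1-0.295) = -ln(0.705) = 0.3496
mean = (1.07 + 1.9951 + 1.9105 + 1.0385 + 0.3496)/5 = 1.2727

1.2727


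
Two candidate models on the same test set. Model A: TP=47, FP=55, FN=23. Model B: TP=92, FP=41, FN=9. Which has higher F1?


Model A: P=47/102=0.4608, R=47/70=0.6714, F1=2PR/(P+R)=2TP/(2TP+FP+FN)=94/172=0.5465
Model B: P=92/133=0.6917, R=92/101=0.9109, F1=2PR/(P+R)=2TP/(2TP+FP+FN)=184/234=0.7863
0.5465 < 0.7863 → Model B

Model B


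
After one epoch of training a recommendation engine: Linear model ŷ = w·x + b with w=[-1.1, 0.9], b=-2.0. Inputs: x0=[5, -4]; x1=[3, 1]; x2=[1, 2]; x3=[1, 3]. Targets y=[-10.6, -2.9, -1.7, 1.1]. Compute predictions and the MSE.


ŷ0 = (-1.1)·(5) + (0.9)·(-4) - 2.0 = -11.1
ŷ1 = (-1.1)·(3) + (0.9)·(1) - 2.0 = -4.4
ŷ2 = (-1.1)·(1) + (0.9)·(2) - 2.0 = -1.3
ŷ3 = (-1.1)·(1) + (0.9)·(3) - 2.0 = -0.4
errors² = [0.25, 2.25, 0.16, 2.25]
MSE = 4.9100/4 = 1.2275

1.2275


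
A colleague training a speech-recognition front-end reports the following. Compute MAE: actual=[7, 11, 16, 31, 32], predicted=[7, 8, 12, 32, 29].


Absolute errors: |7-7|=0, |11-8|=3, |16-12|=4, |31-32|=1, |32-29|=3
Sum = 11
MAE = 11/5 = 11/5

11/5


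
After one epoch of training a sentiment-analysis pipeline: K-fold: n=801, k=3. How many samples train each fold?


Fold size = 801/3 = 267
Training per fold = 801 - 267 = 534

534


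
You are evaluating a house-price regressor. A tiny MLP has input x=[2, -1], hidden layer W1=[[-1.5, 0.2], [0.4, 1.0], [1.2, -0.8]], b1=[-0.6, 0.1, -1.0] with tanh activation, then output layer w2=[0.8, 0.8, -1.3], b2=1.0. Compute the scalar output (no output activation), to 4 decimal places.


z1[0] = (-1.5)·(2) + (0.2)·(-1) - 0.6 = -3.8
z1[1] = (0.4)·(2) + (1.0)·(-1) + 0.1 = -0.1
z1[2] = (1.2)·(2) + (-0.8)·(-1) - 1.0 = 2.2
h = tanh(z1) = [-0.999, -0.0997, 0.9757]
output = (0.8)·(-0.999) + (0.8)·(-0.0997) + (-1.3)·(0.9757) + 1.0 = -1.1474

-1.1474


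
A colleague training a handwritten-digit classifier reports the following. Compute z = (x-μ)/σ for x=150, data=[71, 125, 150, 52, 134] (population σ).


μ = 106.4, σ = 38.0032
z = (150 - 106.4)/38.0032 = 1.1473

1.1473


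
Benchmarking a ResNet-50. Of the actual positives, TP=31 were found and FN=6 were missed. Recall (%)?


Recall = TP/(TP+FN)
= 31/(31+6)
= 31/37 = 83.78%

83.78%


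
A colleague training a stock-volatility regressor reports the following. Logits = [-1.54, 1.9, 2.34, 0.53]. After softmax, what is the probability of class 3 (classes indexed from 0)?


Exponentials: e^-1.54=0.2144, e^1.9=6.6859, e^2.34=10.3812, e^0.53=1.6989
Sum = 18.9804
Softmax = [0.0113, 0.3523, 0.5469, 0.0895]
p[3] = 1.6989/18.9804 = 0.0895

0.0895


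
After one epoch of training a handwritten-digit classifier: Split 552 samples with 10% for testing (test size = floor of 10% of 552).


Test = ⌊552·10/100⌋ = 55
Train = 552 - 55 = 497

Train: 497, Test: 55


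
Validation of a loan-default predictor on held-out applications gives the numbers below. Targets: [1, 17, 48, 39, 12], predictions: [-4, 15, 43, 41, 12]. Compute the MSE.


Squared errors: (1+ 4)²=25, (17-15)²=4, (48-43)²=25, (39-41)²=4, (12-12)²=0
Sum = 58
MSE = 58/5 = 58/5

58/5


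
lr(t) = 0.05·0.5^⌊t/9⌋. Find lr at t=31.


n_drops = ⌊31/9⌋ = 3
lr = 0.05·0.5^3 = 0.05·0.125 = 0.00625

0.00625


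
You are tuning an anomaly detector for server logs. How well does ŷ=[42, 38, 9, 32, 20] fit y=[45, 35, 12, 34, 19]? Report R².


ȳ = 29
SS_res = Σ(y-ŷ)² = 32
SS_tot = Σ(y-ȳ)² = 706
R² = 1 - SS_res/SS_tot = 1 - 0.0453 = 0.9547

0.9547


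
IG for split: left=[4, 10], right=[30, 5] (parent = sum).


Parent = [34, 15], H_parent = 0.8886
H_left = 0.8631 (n=14), H_right = 0.5917 (n=35)
H_children = (14/49)·0.8631 + (35/49)·0.5917 = 0.6692
IG = 0.8886 - 0.6692 = 0.2194

0.2194


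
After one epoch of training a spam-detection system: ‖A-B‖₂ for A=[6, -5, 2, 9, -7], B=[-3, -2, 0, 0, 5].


d = √((6+ 3)² + (-5+ 2)² + (2-0)² + (9-0)² + (-7-5)²)
  = √(81 + 9 + 4 + 81 + 144)
  = √319 = 17.8606

17.8606


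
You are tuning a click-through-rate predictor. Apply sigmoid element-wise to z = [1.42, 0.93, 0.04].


σ(1.42) = 1/(1+e^-1.42) = 0.8053
σ(0.93) = 1/(1+e^-0.93) = 0.7171
σ(0.04) = 1/(1+e^-0.04) = 0.51
result = [0.8053, 0.7171, 0.51]

[0.8053, 0.7171, 0.51]


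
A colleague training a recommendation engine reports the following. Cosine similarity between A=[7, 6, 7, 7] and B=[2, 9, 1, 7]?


A·B = 7·2 + 6·9 + 7·1 + 7·7 = 124
‖A‖ = √183 = 13.5277, ‖B‖ = √135 = 11.619
cos = 124/(√183·√135) = 124/√24705 = 0.7889

0.7889


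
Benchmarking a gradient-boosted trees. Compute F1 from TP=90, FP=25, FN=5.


Precision = 90/115 = 0.7826
Recall = 90/95 = 0.9474
F1 = 2·P·R/(P+R) = 2·TP/(2·TP+FP+FN) = 180/(180+25+5) = 180/210 = 0.8571

0.8571


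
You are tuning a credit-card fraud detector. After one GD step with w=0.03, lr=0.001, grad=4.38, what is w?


w_new = w - α·∇
= 0.03 - 0.001·4.38
= 0.03 - 0.00438
= 0.02562

0.02562


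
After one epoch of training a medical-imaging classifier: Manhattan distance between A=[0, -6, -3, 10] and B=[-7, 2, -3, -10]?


d = |0+ 7| + |-6-2| + |-3+ 3| + |10+ 10|
  = 7 + 8 + 0 + 20
  = 35

35


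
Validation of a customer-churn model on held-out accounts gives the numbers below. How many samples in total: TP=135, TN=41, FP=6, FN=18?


Total = TP + TN + FP + FN
= 135 + 41 + 6 + 18
= 200
(Predicted positive: 141, predicted negative: 59)

200


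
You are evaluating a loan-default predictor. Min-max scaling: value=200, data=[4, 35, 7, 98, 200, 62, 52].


min=4, max=200
(200-4)/(200-4) = 196/196 = 1.0

1.0


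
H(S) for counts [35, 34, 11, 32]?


Probabilities: [35/112, 34/112, 11/112, 32/112] ≈ [0.3125, 0.3036, 0.0982, 0.2857]
H = -((35/112)·log₂(35/112) + (34/112)·log₂(34/112) + (11/112)·log₂(11/112) + (32/112)·log₂(32/112))
  = 1.8917 bits

1.8917 bits


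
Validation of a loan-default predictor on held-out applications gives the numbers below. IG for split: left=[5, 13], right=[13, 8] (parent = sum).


Parent = [18, 21], H_parent = 0.9957
H_left = 0.8524 (n=18), H_right = 0.9587 (n=21)
H_children = (18/39)·0.8524 + (21/39)·0.9587 = 0.9096
IG = 0.9957 - 0.9096 = 0.0861

0.0861


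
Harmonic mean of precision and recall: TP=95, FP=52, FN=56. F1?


Precision = 95/147 = 0.6463
Recall = 95/151 = 0.6291
F1 = 2·P·R/(P+R) = 2·TP/(2·TP+FP+FN) = 190/(190+52+56) = 190/298 = 0.6376

0.6376


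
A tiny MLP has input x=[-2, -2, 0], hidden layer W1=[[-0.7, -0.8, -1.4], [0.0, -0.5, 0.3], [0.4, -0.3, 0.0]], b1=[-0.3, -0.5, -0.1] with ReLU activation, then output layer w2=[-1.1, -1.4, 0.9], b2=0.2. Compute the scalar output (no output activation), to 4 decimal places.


z1[0] = (-0.7)·(-2) + (-0.8)·(-2) + (-1.4)·(0) - 0.3 = 2.7
z1[1] = (0.0)·(-2) + (-0.5)·(-2) + (0.3)·(0) - 0.5 = 0.5
z1[2] = (0.4)·(-2) + (-0.3)·(-2) + (0.0)·(0) - 0.1 = -0.3
h = ReLU(z1) = [2.7, 0.5, 0.0]
output = (-1.1)·(2.7) + (-1.4)·(0.5) + (0.9)·(0.0) + 0.2 = -3.47

-3.47


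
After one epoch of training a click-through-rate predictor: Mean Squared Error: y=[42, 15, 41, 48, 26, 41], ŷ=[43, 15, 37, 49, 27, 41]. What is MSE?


Squared errors: (42-43)²=1, (15-15)²=0, (41-37)²=16, (48-49)²=1, (26-27)²=1, (41-41)²=0
Sum = 19
MSE = 19/6 = 19/6

19/6


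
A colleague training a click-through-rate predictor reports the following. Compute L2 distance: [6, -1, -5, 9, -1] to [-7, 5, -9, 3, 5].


d = √((6+ 7)² + (-1-5)² + (-5+ 9)² + (9-3)² + (-1-5)²)
  = √(169 + 36 + 16 + 36 + 36)
  = √293 = 17.1172

17.1172


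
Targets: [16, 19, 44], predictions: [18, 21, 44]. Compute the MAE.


Absolute errors: |16-18|=2, |19-21|=2, |44-44|=0
Sum = 4
MAE = 4/3 = 4/3

4/3


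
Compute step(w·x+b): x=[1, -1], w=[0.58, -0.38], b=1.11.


z = (1)·(0.58) + (-1)·(-0.38) + 1.11
  = 2.07
step(z) = 1 (z≥0)

1


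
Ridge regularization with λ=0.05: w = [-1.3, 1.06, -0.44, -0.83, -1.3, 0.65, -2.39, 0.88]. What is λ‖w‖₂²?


‖w‖₂² = (-1.3)² + (1.06)² + (-0.44)² + (-0.83)² + (-1.3)² + (0.65)² + (-2.39)² + (0.88)²
     = 1.69 + 1.1236 + 0.1936 + 0.6889 + 1.69 + 0.4225 + 5.7121 + 0.7744
     = 12.2951
λ·‖w‖₂² = 0.05·12.2951 = 0.614755

0.614755


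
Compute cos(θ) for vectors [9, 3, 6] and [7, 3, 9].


A·B = 9·7 + 3·3 + 6·9 = 126
‖A‖ = √126 = 11.225, ‖B‖ = √139 = 11.7898
cos = 126/(√126·√139) = 126/√17514 = 0.9521

0.9521


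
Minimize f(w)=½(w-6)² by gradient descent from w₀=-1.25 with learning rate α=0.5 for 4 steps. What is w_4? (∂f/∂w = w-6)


step 1: grad = -1.25-6 = -7.25; w = -1.25 - 0.5·(-7.25) = 2.375
step 2: grad = 2.375-6 = -3.625; w = 2.375 - 0.5·(-3.625) = 4.1875
step 3: grad = 4.1875-6 = -1.8125; w = 4.1875 - 0.5·(-1.8125) = 5.09375
step 4: grad = 5.09375-6 = -0.90625; w = 5.09375 - 0.5·(-0.90625) = 5.546875

5.546875


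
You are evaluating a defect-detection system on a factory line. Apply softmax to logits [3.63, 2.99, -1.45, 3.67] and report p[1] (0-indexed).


Exponentials: e^3.63=37.7128, e^2.99=19.8857, e^-1.45=0.2346, e^3.67=39.2519
Sum = 97.085
Softmax = [0.3885, 0.2048, 0.0024, 0.4043]
p[1] = 19.8857/97.085 = 0.2048

0.2048


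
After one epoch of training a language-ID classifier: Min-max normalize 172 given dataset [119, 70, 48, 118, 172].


min=48, max=172
(172-48)/(172-48) = 124/124 = 1.0

1.0


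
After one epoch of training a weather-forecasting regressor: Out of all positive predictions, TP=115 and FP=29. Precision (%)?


Precision = TP/(TP+FP)
= 115/(115+29)
= 115/144 = 79.86%

79.86%


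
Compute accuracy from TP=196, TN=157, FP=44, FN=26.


Accuracy = (TP+TN)/(TP+TN+FP+FN)
= (196+157)/(423)
= 353/423 = 83.45%

83.45%


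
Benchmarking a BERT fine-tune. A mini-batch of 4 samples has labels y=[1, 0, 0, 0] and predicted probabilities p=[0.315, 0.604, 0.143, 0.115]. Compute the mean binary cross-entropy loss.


L[0] = -ln(0.315) = 1.1552
L[1] = -ln(1-0.604) = -ln(0.396) = 0.9263
L[2] = -ln(1-0.143) = -ln(0.857) = 0.1543
L[3] = -ln(1-0.115) = -ln(0.885) = 0.1222
mean = (1.1552 + 0.9263 + 0.1543 + 0.1222)/4 = 0.5895

0.5895


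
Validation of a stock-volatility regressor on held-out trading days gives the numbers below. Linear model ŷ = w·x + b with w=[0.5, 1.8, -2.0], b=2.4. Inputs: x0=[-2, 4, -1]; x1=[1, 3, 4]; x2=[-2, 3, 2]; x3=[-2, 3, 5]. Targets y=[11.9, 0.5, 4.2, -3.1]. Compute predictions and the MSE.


ŷ0 = (0.5)·(-2) + (1.8)·(4) + (-2.0)·(-1) + 2.4 = 10.6
ŷ1 = (0.5)·(1) + (1.8)·(3) + (-2.0)·(4) + 2.4 = 0.3
ŷ2 = (0.5)·(-2) + (1.8)·(3) + (-2.0)·(2) + 2.4 = 2.8
ŷ3 = (0.5)·(-2) + (1.8)·(3) + (-2.0)·(5) + 2.4 = -3.2
errors² = [1.69, 0.04, 1.96, 0.01]
MSE = 3.7000/4 = 0.925

0.925


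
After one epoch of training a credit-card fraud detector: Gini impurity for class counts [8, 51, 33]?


Probabilities: [8/92, 51/92, 33/92] ≈ [0.087, 0.5543, 0.3587]
Σpᵢ² = (64 + 2601 + 1089)/92² = 3754/8464
Gini = 1 - Σpᵢ² = 1 - 3754/8464 = 0.5565

0.5565


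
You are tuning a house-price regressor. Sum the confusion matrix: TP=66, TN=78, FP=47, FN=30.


Total = TP + TN + FP + FN
= 66 + 78 + 47 + 30
= 221
(Predicted positive: 113, predicted negative: 108)

221


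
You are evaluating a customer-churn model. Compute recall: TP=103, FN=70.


Recall = TP/(TP+FN)
= 103/(103+70)
= 103/173 = 59.54%

59.54%


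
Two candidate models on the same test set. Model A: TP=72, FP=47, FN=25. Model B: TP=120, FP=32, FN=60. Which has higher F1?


Model A: P=72/119=0.605, R=72/97=0.7423, F1=2PR/(P+R)=2TP/(2TP+FP+FN)=144/216=0.6667
Model B: P=120/152=0.7895, R=120/180=0.6667, F1=2PR/(P+R)=2TP/(2TP+FP+FN)=240/332=0.7229
0.6667 < 0.7229 → Model B

Model B


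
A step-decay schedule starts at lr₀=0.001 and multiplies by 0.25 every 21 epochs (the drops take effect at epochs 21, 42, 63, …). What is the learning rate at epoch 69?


n_drops = ⌊69/21⌋ = 3
lr = 0.001·0.25^3 = 0.001·0.015625 = 0.000015625

0.000015625


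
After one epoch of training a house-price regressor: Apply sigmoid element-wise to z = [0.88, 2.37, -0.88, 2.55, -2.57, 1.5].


σ(0.88) = 1/(1+e^-0.88) = 0.7068
σ(2.37) = 1/(1+e^-2.37) = 0.9145
σ(-0.88) = 1/(1+e^0.88) = 0.2932
σ(2.55) = 1/(1+e^-2.55) = 0.9276
σ(-2.57) = 1/(1+e^2.57) = 0.0711
σ(1.5) = 1/(1+e^-1.5) = 0.8176
result = [0.7068, 0.9145, 0.2932, 0.9276, 0.0711, 0.8176]

[0.7068, 0.9145, 0.2932, 0.9276, 0.0711, 0.8176]


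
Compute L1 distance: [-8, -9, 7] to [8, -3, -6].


d = |-8-8| + |-9+ 3| + |7+ 6|
  = 16 + 6 + 13
  = 35

35


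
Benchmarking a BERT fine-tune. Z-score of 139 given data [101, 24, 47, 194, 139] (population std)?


μ = 101, σ = 61.5435
z = (139 - 101)/61.5435 = 0.6174

0.6174


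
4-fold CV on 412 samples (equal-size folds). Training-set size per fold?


Fold size = 412/4 = 103
Training per fold = 412 - 103 = 309

309


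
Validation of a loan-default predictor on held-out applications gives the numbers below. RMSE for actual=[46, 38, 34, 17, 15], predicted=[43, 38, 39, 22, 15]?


MSE = 59/5 = 11.8
RMSE = √(59/5) = 3.4351

3.4351


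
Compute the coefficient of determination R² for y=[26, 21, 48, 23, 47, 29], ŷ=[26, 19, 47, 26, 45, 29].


ȳ = 32.3333
SS_res = Σ(y-ŷ)² = 18
SS_tot = Σ(y-ȳ)² = 727.33
R² = 1 - SS_res/SS_tot = 1 - 0.0247 = 0.9753

0.9753


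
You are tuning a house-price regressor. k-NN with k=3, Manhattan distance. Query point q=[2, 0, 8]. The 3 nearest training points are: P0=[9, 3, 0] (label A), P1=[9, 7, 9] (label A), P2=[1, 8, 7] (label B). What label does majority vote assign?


d(q,P0) = 18  (label A)
d(q,P1) = 15  (label A)
d(q,P2) = 10  (label B)
Votes: A=2, B=1
Majority → A

A


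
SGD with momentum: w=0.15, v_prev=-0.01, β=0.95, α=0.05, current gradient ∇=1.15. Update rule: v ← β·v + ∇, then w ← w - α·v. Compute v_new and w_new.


v_new = 0.95·-0.01 + 1.15 = -0.0095 + 1.15 = 1.1405
w_new = 0.15 - 0.05·1.1405 = 0.15 - 0.057025 = 0.092975

v_new=1.1405, w_new=0.092975


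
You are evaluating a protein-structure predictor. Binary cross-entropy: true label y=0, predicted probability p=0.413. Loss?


BCE = -[y·ln(p) + (1-y)·ln(1-p)]
= -0 - 1·ln(1-0.413)
= -ln(0.587) = 0.5327

0.5327


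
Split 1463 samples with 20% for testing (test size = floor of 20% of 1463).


Test = ⌊1463·20/100⌋ = 292
Train = 1463 - 292 = 1171

Train: 1171, Test: 292


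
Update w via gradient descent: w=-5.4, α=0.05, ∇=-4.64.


w_new = w - α·∇
= -5.4 - 0.05·-4.64
= -5.4 + 0.232
= -5.168

-5.168


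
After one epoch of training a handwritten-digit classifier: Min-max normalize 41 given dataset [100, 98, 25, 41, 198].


min=25, max=198
(41-25)/(198-25) = 16/173 = 0.0925

0.0925


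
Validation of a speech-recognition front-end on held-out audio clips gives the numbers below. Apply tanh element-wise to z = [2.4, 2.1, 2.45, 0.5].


tanh(2.4) = 0.9837
tanh(2.1) = 0.9705
tanh(2.45) = 0.9852
tanh(0.5) = 0.4621
result = [0.9837, 0.9705, 0.9852, 0.4621]

[0.9837, 0.9705, 0.9852, 0.4621]


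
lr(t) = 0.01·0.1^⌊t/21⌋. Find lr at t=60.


n_drops = ⌊60/21⌋ = 2
lr = 0.01·0.1^2 = 0.01·0.01 = 0.0001

0.0001


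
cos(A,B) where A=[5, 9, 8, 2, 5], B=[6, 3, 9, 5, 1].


A·B = 5·6 + 9·3 + 8·9 + 2·5 + 5·1 = 144
‖A‖ = √199 = 14.1067, ‖B‖ = √152 = 12.3288
cos = 144/(√199·√152) = 144/√30248 = 0.828

0.828


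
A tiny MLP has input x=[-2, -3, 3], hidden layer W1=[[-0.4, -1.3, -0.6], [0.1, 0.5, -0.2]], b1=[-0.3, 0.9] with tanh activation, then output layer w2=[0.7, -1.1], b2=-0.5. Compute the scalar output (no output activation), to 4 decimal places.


z1[0] = (-0.4)·(-2) + (-1.3)·(-3) + (-0.6)·(3) - 0.3 = 2.6
z1[1] = (0.1)·(-2) + (0.5)·(-3) + (-0.2)·(3) + 0.9 = -1.4
h = tanh(z1) = [0.989, -0.8854]
output = (0.7)·(0.989) + (-1.1)·(-0.8854) - 0.5 = 1.1662

1.1662


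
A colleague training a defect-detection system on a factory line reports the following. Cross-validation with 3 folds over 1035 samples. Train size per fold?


Fold size = 1035/3 = 345
Training per fold = 1035 - 345 = 690

690


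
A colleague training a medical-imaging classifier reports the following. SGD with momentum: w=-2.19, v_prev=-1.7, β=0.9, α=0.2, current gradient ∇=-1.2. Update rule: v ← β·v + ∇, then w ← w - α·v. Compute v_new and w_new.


v_new = 0.9·-1.7 - 1.2 = -1.53 - 1.2 = -2.73
w_new = -2.19 - 0.2·-2.73 = -2.19 + 0.546 = -1.644

v_new=-2.73, w_new=-1.644


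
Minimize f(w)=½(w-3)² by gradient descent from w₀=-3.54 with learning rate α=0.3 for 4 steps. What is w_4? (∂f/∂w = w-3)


step 1: grad = -3.54-3 = -6.54; w = -3.54 - 0.3·(-6.54) = -1.578
step 2: grad = -1.578-3 = -4.578; w = -1.578 - 0.3·(-4.578) = -0.2046
step 3: grad = -0.2046-3 = -3.2046; w = -0.2046 - 0.3·(-3.2046) = 0.75678
step 4: grad = 0.75678-3 = -2.24322; w = 0.75678 - 0.3·(-2.24322) = 1.429746

1.429746


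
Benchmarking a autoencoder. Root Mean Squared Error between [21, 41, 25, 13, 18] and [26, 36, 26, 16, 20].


MSE = 64/5 = 12.8
RMSE = √(64/5) = 3.5777

3.5777


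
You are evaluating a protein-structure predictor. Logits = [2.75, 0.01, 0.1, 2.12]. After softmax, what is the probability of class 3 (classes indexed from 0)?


Exponentials: e^2.75=15.6426, e^0.01=1.0101, e^0.1=1.1052, e^2.12=8.3311
Sum = 26.089
Softmax = [0.5996, 0.0387, 0.0424, 0.3193]
p[3] = 8.3311/26.089 = 0.3193

0.3193


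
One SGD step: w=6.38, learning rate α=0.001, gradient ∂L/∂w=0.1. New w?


w_new = w - α·∇
= 6.38 - 0.001·0.1
= 6.38 - 0.0001
= 6.3799

6.3799


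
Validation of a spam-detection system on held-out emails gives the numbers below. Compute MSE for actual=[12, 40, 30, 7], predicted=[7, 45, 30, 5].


Squared errors: (12-7)²=25, (40-45)²=25, (30-30)²=0, (7-5)²=4
Sum = 54
MSE = 54/4 = 27/2

27/2


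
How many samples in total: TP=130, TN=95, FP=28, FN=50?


Total = TP + TN + FP + FN
= 130 + 95 + 28 + 50
= 303
(Predicted positive: 158, predicted negative: 145)

303


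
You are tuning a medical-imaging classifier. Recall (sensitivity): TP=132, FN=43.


Recall = TP/(TP+FN)
= 132/(132+43)
= 132/175 = 75.43%

75.43%


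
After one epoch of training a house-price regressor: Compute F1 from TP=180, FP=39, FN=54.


Precision = 180/219 = 0.8219
Recall = 180/234 = 0.7692
F1 = 2·P·R/(P+R) = 2·TP/(2·TP+FP+FN) = 360/(360+39+54) = 360/453 = 0.7947

0.7947


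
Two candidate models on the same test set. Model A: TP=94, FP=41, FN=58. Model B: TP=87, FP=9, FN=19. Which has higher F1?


Model A: P=94/135=0.6963, R=94/152=0.6184, F1=2PR/(P+R)=2TP/(2TP+FP+FN)=188/287=0.6551
Model B: P=87/96=0.9062, R=87/106=0.8208, F1=2PR/(P+R)=2TP/(2TP+FP+FN)=174/202=0.8614
0.6551 < 0.8614 → Model B

Model B


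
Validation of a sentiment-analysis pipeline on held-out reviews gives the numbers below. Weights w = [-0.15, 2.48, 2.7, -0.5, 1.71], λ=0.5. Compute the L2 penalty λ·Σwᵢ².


‖w‖₂² = (-0.15)² + (2.48)² + (2.7)² + (-0.5)² + (1.71)²
     = 0.0225 + 6.1504 + 7.29 + 0.25 + 2.9241
     = 16.637
λ·‖w‖₂² = 0.5·16.637 = 8.3185

8.3185


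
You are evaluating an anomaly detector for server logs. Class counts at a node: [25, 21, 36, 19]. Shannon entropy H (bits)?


Probabilities: [25/101, 21/101, 36/101, 19/101] ≈ [0.2475, 0.2079, 0.3564, 0.1881]
H = -((25/101)·log₂(25/101) + (21/101)·log₂(21/101) + (36/101)·log₂(36/101) + (19/101)·log₂(19/101))
  = 1.9536 bits

1.9536 bits


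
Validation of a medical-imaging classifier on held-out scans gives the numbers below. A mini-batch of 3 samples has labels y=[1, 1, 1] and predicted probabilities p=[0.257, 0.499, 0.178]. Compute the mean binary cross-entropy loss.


L[0] = -ln(0.257) = 1.3587
L[1] = -ln(0.499) = 0.6951
L[2] = -ln(0.178) = 1.726
mean = (1.3587 + 0.6951 + 1.726)/3 = 1.2599

1.2599


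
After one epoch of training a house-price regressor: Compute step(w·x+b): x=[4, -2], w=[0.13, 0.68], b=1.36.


z = (4)·(0.13) + (-2)·(0.68) + 1.36
  = 0.52
step(z) = 1 (z≥0)

1


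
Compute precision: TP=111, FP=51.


Precision = TP/(TP+FP)
= 111/(111+51)
= 111/162 = 68.52%

68.52%


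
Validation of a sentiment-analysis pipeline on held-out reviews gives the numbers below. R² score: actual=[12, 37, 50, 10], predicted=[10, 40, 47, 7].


ȳ = 27.25
SS_res = Σ(y-ŷ)² = 31
SS_tot = Σ(y-ȳ)² = 1142.75
R² = 1 - SS_res/SS_tot = 1 - 0.0271 = 0.9729

0.9729


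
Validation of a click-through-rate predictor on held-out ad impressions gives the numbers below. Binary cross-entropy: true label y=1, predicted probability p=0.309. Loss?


BCE = -[y·ln(p) + (1-y)·ln(1-p)]
= -1·ln(0.309) - 0
= -ln(0.309) = 1.1744

1.1744


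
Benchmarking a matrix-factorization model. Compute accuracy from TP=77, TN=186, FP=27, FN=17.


Accuracy = (TP+TN)/(TP+TN+FP+FN)
= (77+186)/(307)
= 263/307 = 85.67%

85.67%


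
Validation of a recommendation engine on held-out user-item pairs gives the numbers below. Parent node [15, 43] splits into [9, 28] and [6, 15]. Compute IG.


Parent = [15, 43], H_parent = 0.8247
H_left = 0.8004 (n=37), H_right = 0.8631 (n=21)
H_children = (37/58)·0.8004 + (21/58)·0.8631 = 0.8231
IG = 0.8247 - 0.8231 = 0.0016

0.0016


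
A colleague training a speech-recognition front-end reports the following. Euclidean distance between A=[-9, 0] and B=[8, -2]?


d = √((-9-8)² + (0+ 2)²)
  = √(289 + 4)
  = √293 = 17.1172

17.1172


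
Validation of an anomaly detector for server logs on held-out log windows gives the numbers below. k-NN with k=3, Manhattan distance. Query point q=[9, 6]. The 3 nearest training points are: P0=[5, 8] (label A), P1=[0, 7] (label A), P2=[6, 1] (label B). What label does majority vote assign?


d(q,P0) = 6  (label A)
d(q,P1) = 10  (label A)
d(q,P2) = 8  (label B)
Votes: A=2, B=1
Majority → A

A


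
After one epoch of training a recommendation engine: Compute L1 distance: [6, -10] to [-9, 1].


d = |6+ 9| + |-10-1|
  = 15 + 11
  = 26

26


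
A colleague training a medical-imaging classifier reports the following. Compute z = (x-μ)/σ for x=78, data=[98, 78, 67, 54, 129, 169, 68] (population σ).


μ = 94.7143, σ = 38.029
z = (78 - 94.7143)/38.029 = -0.4395

-0.4395


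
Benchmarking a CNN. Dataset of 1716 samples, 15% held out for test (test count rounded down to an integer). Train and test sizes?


Test = ⌊1716·15/100⌋ = 257
Train = 1716 - 257 = 1459

Train: 1459, Test: 257


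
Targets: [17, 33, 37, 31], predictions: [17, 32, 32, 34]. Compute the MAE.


Absolute errors: |17-17|=0, |33-32|=1, |37-32|=5, |31-34|=3
Sum = 9
MAE = 9/4 = 9/4

9/4


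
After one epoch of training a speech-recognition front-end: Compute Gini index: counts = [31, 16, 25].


Probabilities: [31/72, 16/72, 25/72] ≈ [0.4306, 0.2222, 0.3472]
Σpᵢ² = (961 + 256 + 625)/72² = 1842/5184
Gini = 1 - Σpᵢ² = 1 - 1842/5184 = 0.6447

0.6447


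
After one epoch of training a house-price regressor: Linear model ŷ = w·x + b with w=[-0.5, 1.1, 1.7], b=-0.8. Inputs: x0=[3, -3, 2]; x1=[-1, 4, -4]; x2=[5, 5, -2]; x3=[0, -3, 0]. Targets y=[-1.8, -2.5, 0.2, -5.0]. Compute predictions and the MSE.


ŷ0 = (-0.5)·(3) + (1.1)·(-3) + (1.7)·(2) - 0.8 = -2.2
ŷ1 = (-0.5)·(-1) + (1.1)·(4) + (1.7)·(-4) - 0.8 = -2.7
ŷ2 = (-0.5)·(5) + (1.1)·(5) + (1.7)·(-2) - 0.8 = -1.2
ŷ3 = (-0.5)·(0) + (1.1)·(-3) + (1.7)·(0) - 0.8 = -4.1
errors² = [0.16, 0.04, 1.96, 0.81]
MSE = 2.9700/4 = 0.7425

0.7425


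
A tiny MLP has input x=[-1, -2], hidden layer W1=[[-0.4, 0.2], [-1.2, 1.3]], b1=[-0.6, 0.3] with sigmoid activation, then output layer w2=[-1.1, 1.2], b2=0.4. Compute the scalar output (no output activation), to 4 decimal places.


z1[0] = (-0.4)·(-1) + (0.2)·(-2) - 0.6 = -0.6
z1[1] = (-1.2)·(-1) + (1.3)·(-2) + 0.3 = -1.1
h = sigmoid(z1) = [0.3543, 0.2497]
output = (-1.1)·(0.3543) + (1.2)·(0.2497) + 0.4 = 0.3099

0.3099


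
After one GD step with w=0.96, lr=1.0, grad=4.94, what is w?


w_new = w - α·∇
= 0.96 - 1.0·4.94
= 0.96 - 4.94
= -3.98

-3.98


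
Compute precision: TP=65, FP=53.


Precision = TP/(TP+FP)
= 65/(65+53)
= 65/118 = 55.08%

55.08%


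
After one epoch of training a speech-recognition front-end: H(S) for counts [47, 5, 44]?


Probabilities: [47/96, 5/96, 44/96] ≈ [0.4896, 0.0521, 0.4583]
H = -((47/96)·log₂(47/96) + (5/96)·log₂(5/96) + (44/96)·log₂(44/96))
  = 1.2424 bits

1.2424 bits


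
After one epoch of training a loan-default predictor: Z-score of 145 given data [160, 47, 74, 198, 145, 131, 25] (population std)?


μ = 111.4286, σ = 59.0227
z = (145 - 111.4286)/59.0227 = 0.5688

0.5688


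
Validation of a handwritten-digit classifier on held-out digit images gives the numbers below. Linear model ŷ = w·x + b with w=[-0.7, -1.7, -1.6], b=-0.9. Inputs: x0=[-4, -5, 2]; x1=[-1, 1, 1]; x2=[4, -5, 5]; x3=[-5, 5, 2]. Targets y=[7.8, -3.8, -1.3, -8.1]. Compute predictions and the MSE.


ŷ0 = (-0.7)·(-4) + (-1.7)·(-5) + (-1.6)·(2) - 0.9 = 7.2
ŷ1 = (-0.7)·(-1) + (-1.7)·(1) + (-1.6)·(1) - 0.9 = -3.5
ŷ2 = (-0.7)·(4) + (-1.7)·(-5) + (-1.6)·(5) - 0.9 = -3.2
ŷ3 = (-0.7)·(-5) + (-1.7)·(5) + (-1.6)·(2) - 0.9 = -9.1
errors² = [0.36, 0.09, 3.61, 1.0]
MSE = 5.0600/4 = 1.265

1.265


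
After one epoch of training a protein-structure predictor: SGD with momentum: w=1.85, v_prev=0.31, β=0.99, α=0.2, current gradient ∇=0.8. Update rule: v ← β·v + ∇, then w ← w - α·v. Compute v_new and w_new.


v_new = 0.99·0.31 + 0.8 = 0.3069 + 0.8 = 1.1069
w_new = 1.85 - 0.2·1.1069 = 1.85 - 0.22138 = 1.62862

v_new=1.1069, w_new=1.62862


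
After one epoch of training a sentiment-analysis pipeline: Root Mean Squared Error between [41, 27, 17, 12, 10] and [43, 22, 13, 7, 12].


MSE = 74/5 = 14.8
RMSE = √(74/5) = 3.8471

3.8471


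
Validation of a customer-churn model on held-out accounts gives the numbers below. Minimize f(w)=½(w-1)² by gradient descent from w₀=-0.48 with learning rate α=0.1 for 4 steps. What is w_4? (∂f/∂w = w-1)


step 1: grad = -0.48-1 = -1.48; w = -0.48 - 0.1·(-1.48) = -0.332
step 2: grad = -0.332-1 = -1.332; w = -0.332 - 0.1·(-1.332) = -0.1988
step 3: grad = -0.1988-1 = -1.1988; w = -0.1988 - 0.1·(-1.1988) = -0.07892
step 4: grad = -0.07892-1 = -1.07892; w = -0.07892 - 0.1·(-1.07892) = 0.028972

0.028972


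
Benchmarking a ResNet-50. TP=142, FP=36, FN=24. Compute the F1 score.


Precision = 142/178 = 0.7978
Recall = 142/166 = 0.8554
F1 = 2·P·R/(P+R) = 2·TP/(2·TP+FP+FN) = 284/(284+36+24) = 284/344 = 0.8256

0.8256


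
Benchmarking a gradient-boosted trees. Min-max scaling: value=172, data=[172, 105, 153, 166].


min=105, max=172
(172-105)/(172-105) = 67/67 = 1.0

1.0


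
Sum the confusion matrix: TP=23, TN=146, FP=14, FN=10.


Total = TP + TN + FP + FN
= 23 + 146 + 14 + 10
= 193
(Predicted positive: 37, predicted negative: 156)

193


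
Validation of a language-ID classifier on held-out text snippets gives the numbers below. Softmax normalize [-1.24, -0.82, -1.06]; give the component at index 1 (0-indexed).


Exponentials: e^-1.24=0.2894, e^-0.82=0.4404, e^-1.06=0.3465
Sum = 1.0763
Softmax = [0.2689, 0.4092, 0.3219]
p[1] = 0.4404/1.0763 = 0.4092

0.4092


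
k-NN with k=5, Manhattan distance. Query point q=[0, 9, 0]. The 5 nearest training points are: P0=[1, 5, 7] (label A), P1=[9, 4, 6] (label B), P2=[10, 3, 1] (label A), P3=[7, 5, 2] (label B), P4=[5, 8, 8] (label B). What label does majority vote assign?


d(q,P0) = 12  (label A)
d(q,P1) = 20  (label B)
d(q,P2) = 17  (label A)
d(q,P3) = 13  (label B)
d(q,P4) = 14  (label B)
Votes: A=2, B=3
Majority → B

B


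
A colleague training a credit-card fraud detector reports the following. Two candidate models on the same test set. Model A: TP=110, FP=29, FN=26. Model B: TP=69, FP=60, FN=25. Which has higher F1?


Model A: P=110/139=0.7914, R=110/136=0.8088, F1=2PR/(P+R)=2TP/(2TP+FP+FN)=220/275=0.8
Model B: P=69/129=0.5349, R=69/94=0.734, F1=2PR/(P+R)=2TP/(2TP+FP+FN)=138/223=0.6188
0.8 > 0.6188 → Model A

Model A


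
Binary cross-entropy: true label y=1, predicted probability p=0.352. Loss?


BCE = -[y·ln(p) + (1-y)·ln(1-p)]
= -1·ln(0.352) - 0
= -ln(0.352) = 1.0441

1.0441


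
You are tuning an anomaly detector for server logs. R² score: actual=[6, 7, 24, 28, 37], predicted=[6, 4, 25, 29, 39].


ȳ = 20.4
SS_res = Σ(y-ŷ)² = 15
SS_tot = Σ(y-ȳ)² = 733.2
R² = 1 - SS_res/SS_tot = 1 - 0.0205 = 0.9795

0.9795


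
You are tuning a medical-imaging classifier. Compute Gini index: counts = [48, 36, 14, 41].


Probabilities: [48/139, 36/139, 14/139, 41/139] ≈ [0.3453, 0.259, 0.1007, 0.295]
Σpᵢ² = (2304 + 1296 + 196 + 1681)/139² = 5477/19321
Gini = 1 - Σpᵢ² = 1 - 5477/19321 = 0.7165

0.7165


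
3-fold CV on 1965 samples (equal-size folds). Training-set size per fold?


Fold size = 1965/3 = 655
Training per fold = 1965 - 655 = 1310

1310


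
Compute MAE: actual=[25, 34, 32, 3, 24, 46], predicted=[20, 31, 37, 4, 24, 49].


Absolute errors: |25-20|=5, |34-31|=3, |32-37|=5, |3-4|=1, |24-24|=0, |46-49|=3
Sum = 17
MAE = 17/6 = 17/6

17/6


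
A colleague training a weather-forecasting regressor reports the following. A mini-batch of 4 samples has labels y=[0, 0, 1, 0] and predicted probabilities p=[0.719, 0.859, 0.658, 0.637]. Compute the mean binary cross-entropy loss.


L[0] = -ln(1-0.719) = -ln(0.281) = 1.2694
L[1] = -ln(1-0.859) = -ln(0.141) = 1.959
L[2] = -ln(0.658) = 0.4186
L[3] = -ln(1-0.637) = -ln(0.363) = 1.0134
mean = (1.2694 + 1.959 + 0.4186 + 1.0134)/4 = 1.1651

1.1651


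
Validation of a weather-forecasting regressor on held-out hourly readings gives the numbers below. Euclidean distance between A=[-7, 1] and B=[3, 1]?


d = √((-7-3)² + (1-1)²)
  = √(100 + 0)
  = √100 = 10.0

10.0


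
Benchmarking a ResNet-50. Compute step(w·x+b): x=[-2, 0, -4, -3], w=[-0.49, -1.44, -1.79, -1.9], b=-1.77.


z = (-2)·(-0.49) + (0)·(-1.44) + (-4)·(-1.79) + (-3)·(-1.9) - 1.77
  = 12.07
step(z) = 1 (z≥0)

1


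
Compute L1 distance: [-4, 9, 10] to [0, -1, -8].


d = |-4-0| + |9+ 1| + |10+ 8|
  = 4 + 10 + 18
  = 32

32


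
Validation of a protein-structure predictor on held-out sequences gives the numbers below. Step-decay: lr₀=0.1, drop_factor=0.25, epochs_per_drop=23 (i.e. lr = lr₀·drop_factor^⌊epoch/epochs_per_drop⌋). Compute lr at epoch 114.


n_drops = ⌊114/23⌋ = 4
lr = 0.1·0.25^4 = 0.1·0.00390625 = 0.000390625

0.000390625


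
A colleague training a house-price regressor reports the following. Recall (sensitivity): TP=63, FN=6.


Recall = TP/(TP+FN)
= 63/(63+6)
= 63/69 = 91.3%

91.3%


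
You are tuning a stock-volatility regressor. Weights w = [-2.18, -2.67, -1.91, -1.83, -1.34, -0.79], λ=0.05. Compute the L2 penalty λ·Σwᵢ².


‖w‖₂² = (-2.18)² + (-2.67)² + (-1.91)² + (-1.83)² + (-1.34)² + (-0.79)²
     = 4.7524 + 7.1289 + 3.6481 + 3.3489 + 1.7956 + 0.6241
     = 21.298
λ·‖w‖₂² = 0.05·21.298 = 1.0649

1.0649


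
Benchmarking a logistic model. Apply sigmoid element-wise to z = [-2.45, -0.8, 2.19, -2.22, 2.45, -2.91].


σ(-2.45) = 1/(1+e^2.45) = 0.0794
σ(-0.8) = 1/(1+e^0.8) = 0.31
σ(2.19) = 1/(1+e^-2.19) = 0.8993
σ(-2.22) = 1/(1+e^2.22) = 0.098
σ(2.45) = 1/(1+e^-2.45) = 0.9206
σ(-2.91) = 1/(1+e^2.91) = 0.0517
result = [0.0794, 0.31, 0.8993, 0.098, 0.9206, 0.0517]

[0.0794, 0.31, 0.8993, 0.098, 0.9206, 0.0517]


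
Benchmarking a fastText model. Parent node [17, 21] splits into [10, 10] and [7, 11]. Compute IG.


Parent = [17, 21], H_parent = 0.992
H_left = 1 (n=20), H_right = 0.9641 (n=18)
H_children = (20/38)·1 + (18/38)·0.9641 = 0.983
IG = 0.992 - 0.983 = 0.009

0.009


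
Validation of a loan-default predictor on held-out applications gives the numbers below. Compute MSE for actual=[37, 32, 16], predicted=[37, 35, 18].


Squared errors: (37-37)²=0, (32-35)²=9, (16-18)²=4
Sum = 13
MSE = 13/3 = 13/3

13/3


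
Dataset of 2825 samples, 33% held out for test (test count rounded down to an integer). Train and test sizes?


Test = ⌊2825·33/100⌋ = 932
Train = 2825 - 932 = 1893

Train: 1893, Test: 932


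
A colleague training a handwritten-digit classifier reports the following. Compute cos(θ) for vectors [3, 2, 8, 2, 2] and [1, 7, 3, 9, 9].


A·B = 3·1 + 2·7 + 8·3 + 2·9 + 2·9 = 77
‖A‖ = √85 = 9.2195, ‖B‖ = √221 = 14.8661
cos = 77/(√85·√221) = 77/√18785 = 0.5618

0.5618


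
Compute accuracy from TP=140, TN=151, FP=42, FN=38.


Accuracy = (TP+TN)/(TP+TN+FP+FN)
= (140+151)/(371)
= 291/371 = 78.44%

78.44%


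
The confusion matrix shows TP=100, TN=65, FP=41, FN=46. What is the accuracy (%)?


Accuracy = (TP+TN)/(TP+TN+FP+FN)
= (100+65)/(252)
= 165/252 = 65.48%

65.48%


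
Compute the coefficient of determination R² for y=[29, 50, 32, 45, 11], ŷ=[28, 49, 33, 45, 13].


ȳ = 33.4
SS_res = Σ(y-ŷ)² = 7
SS_tot = Σ(y-ȳ)² = 933.2
R² = 1 - SS_res/SS_tot = 1 - 0.0075 = 0.9925

0.9925


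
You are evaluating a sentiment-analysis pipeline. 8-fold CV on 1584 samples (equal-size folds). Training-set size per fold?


Fold size = 1584/8 = 198
Training per fold = 1584 - 198 = 1386

1386


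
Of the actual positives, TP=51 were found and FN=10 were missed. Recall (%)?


Recall = TP/(TP+FN)
= 51/(51+10)
= 51/61 = 83.61%

83.61%


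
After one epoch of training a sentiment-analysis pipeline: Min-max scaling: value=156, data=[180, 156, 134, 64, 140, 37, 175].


min=37, max=180
(156-37)/(180-37) = 119/143 = 0.8322

0.8322


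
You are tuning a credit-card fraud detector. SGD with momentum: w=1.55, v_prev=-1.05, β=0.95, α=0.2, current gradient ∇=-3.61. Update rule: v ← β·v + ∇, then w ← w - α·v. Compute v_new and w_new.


v_new = 0.95·-1.05 - 3.61 = -0.9975 - 3.61 = -4.6075
w_new = 1.55 - 0.2·-4.6075 = 1.55 + 0.9215 = 2.4715

v_new=-4.6075, w_new=2.4715


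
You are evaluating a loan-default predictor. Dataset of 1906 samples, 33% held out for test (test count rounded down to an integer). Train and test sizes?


Test = ⌊1906·33/100⌋ = 628
Train = 1906 - 628 = 1278

Train: 1278, Test: 628


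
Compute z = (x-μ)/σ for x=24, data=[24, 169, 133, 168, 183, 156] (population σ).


μ = 138.8333, σ = 53.583
z = (24 - 138.8333)/53.583 = -2.1431

-2.1431


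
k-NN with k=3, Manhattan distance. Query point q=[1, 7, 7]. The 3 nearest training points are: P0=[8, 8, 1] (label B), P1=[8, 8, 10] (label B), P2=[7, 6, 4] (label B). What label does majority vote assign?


d(q,P0) = 14  (label B)
d(q,P1) = 11  (label B)
d(q,P2) = 10  (label B)
Votes: A=0, B=3
Majority → B

B


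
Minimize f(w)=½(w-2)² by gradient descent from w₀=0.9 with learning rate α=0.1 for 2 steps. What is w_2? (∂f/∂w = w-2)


step 1: grad = 0.9-2 = -1.1; w = 0.9 - 0.1·(-1.1) = 1.01
step 2: grad = 1.01-2 = -0.99; w = 1.01 - 0.1·(-0.99) = 1.109

1.109


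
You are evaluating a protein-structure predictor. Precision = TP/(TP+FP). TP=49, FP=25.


Precision = TP/(TP+FP)
= 49/(49+25)
= 49/74 = 66.22%

66.22%


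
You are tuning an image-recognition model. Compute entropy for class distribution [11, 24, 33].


Probabilities: [11/68, 24/68, 33/68] ≈ [0.1618, 0.3529, 0.4853]
H = -((11/68)·log₂(11/68) + (24/68)·log₂(24/68) + (33/68)·log₂(33/68))
  = 1.4616 bits

1.4616 bits


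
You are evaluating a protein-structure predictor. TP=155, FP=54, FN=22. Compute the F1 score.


Precision = 155/209 = 0.7416
Recall = 155/177 = 0.8757
F1 = 2·P·R/(P+R) = 2·TP/(2·TP+FP+FN) = 310/(310+54+22) = 310/386 = 0.8031

0.8031


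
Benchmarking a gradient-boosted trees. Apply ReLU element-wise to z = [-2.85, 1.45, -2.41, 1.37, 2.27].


ReLU(-2.85) = max(0, -2.85) = 0.0
ReLU(1.45) = max(0, 1.45) = 1.45
ReLU(-2.41) = max(0, -2.41) = 0.0
ReLU(1.37) = max(0, 1.37) = 1.37
ReLU(2.27) = max(0, 2.27) = 2.27
result = [0.0, 1.45, 0.0, 1.37, 2.27]

[0.0, 1.45, 0.0, 1.37, 2.27]


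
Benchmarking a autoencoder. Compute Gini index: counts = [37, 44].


Probabilities: [37/81, 44/81] ≈ [0.4568, 0.5432]
Σpᵢ² = (1369 + 1936)/81² = 3305/6561
Gini = 1 - Σpᵢ² = 1 - 3305/6561 = 0.4963

0.4963


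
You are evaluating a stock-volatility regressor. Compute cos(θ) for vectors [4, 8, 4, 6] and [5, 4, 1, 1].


A·B = 4·5 + 8·4 + 4·1 + 6·1 = 62
‖A‖ = √132 = 11.4891, ‖B‖ = √43 = 6.5574
cos = 62/(√132·√43) = 62/√5676 = 0.8229

0.8229


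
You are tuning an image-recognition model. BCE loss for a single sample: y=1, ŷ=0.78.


BCE = -[y·ln(p) + (1-y)·ln(1-p)]
= -1·ln(0.78) - 0
= -ln(0.78) = 0.2485

0.2485


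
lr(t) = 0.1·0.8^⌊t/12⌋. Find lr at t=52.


n_drops = ⌊52/12⌋ = 4
lr = 0.1·0.8^4 = 0.1·0.4096 = 0.04096

0.04096


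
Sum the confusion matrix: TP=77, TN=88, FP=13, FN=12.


Total = TP + TN + FP + FN
= 77 + 88 + 13 + 12
= 190
(Predicted positive: 90, predicted negative: 100)

190


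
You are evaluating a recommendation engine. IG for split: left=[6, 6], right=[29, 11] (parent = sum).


Parent = [35, 17], H_parent = 0.9118
H_left = 1 (n=12), H_right = 0.8485 (n=40)
H_children = (12/52)·1 + (40/52)·0.8485 = 0.8835
IG = 0.9118 - 0.8835 = 0.0283

0.0283
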